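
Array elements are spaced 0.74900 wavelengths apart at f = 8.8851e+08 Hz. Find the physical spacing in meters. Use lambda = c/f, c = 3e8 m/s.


lambda = c / f = 3.0000e+08 / 8.8851e+08 = 0.3376439 m
d = 0.74900 * 0.3376439 = 0.2529 m

0.2529 m


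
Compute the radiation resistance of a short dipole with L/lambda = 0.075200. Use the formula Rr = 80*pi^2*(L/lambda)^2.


Rr = 80 * pi^2 * (0.075200)^2 = 80 * 9.869604 * 5.655040e-03 = 4.465 ohm

4.465 ohm


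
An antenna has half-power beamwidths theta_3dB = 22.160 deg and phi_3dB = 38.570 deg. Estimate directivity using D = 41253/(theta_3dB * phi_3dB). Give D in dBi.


D_linear = 41253 / (22.160 * 38.570) = 48.26543
D_dBi = 10 * log10(48.26543) = 16.84 dBi

16.84 dBi


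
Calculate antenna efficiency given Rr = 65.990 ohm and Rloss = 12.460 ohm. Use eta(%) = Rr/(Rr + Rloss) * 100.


eta = 65.990 / (65.990 + 12.460) * 100 = 84.12%

84.12%


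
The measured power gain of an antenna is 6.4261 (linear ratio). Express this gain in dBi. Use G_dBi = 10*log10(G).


G_dBi = 10 * log10(6.4261) = 8.079 dBi

8.079 dBi


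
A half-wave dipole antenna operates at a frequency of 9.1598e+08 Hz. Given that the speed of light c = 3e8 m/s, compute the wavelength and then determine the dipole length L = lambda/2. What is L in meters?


lambda = c / f = 3.0000e+08 / 9.1598e+08 = 0.3275181 m
L = lambda / 2 = 0.3275181 / 2 = 0.1638 m

0.1638 m


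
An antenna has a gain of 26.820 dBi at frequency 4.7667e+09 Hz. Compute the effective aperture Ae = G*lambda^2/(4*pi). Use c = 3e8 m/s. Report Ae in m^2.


lambda = c / f = 3.0000e+08 / 4.7667e+09 = 0.06293662 m
G_linear = 10^(26.820/10) = 480.8393
Ae = G_linear * lambda^2 / (4*pi) = 480.8393 * 0.06293662^2 / (4*pi) = 0.1516 m^2

0.1516 m^2


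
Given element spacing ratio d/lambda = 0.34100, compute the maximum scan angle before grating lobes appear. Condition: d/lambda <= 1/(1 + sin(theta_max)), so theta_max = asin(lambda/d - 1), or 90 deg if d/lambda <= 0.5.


lambda/d - 1 = 1/0.34100 - 1 = 1.932551 >= 1
d/lambda <= 0.5, so the array can scan to endfire without grating lobes: theta_max = 90 deg

90 deg


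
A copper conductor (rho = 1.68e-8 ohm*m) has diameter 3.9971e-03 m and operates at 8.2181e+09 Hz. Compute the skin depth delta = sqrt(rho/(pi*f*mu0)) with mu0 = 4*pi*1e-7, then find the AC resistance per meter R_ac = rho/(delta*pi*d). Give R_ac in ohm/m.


delta = sqrt(1.68e-8 / (pi * 8.2181e+09 * 4*pi*1e-7)) = 7.195965e-07 m
R_ac = 1.68e-8 / (7.195965e-07 * pi * 3.9971e-03) = 1.859 ohm/m

1.859 ohm/m


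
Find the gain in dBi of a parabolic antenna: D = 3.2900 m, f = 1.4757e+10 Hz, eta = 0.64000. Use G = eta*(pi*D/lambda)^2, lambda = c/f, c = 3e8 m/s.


lambda = c / f = 3.0000e+08 / 1.4757e+10 = 0.02032934 m
G_linear = 0.64000 * (pi * 3.2900 / 0.02032934)^2 = 165434.1
G_dBi = 10 * log10(165434.1) = 52.19 dBi

52.19 dBi


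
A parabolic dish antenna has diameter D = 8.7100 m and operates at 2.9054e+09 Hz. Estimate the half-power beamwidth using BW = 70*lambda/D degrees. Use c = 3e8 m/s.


lambda = c / f = 3.0000e+08 / 2.9054e+09 = 0.1032560 m
BW = 70 * 0.1032560 / 8.7100 = 0.8298 deg

0.8298 deg


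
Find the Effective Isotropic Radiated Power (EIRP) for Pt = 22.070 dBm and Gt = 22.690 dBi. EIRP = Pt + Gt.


EIRP = Pt + Gt = 22.070 + 22.690 = 44.76 dBm

44.76 dBm


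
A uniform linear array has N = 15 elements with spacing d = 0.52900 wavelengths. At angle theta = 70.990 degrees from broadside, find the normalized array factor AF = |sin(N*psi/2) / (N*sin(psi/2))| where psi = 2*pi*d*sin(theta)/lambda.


psi = 2*pi*0.52900*sin(70.990 deg) = 3.142530 rad
AF = |sin(15*3.142530/2) / (15*sin(3.142530/2))| = 0.06667

0.06667


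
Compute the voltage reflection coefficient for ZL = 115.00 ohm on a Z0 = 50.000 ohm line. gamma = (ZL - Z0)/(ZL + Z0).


gamma = (115.00 - 50.000) / (115.00 + 50.000) = 0.3939

0.3939


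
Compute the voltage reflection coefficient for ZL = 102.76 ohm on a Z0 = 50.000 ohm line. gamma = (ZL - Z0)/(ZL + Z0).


gamma = (102.76 - 50.000) / (102.76 + 50.000) = 0.3454

0.3454


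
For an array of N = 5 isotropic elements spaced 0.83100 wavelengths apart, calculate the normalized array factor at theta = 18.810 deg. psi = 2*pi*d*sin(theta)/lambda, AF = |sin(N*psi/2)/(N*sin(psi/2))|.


psi = 2*pi*0.83100*sin(18.810 deg) = 1.683517 rad
AF = |sin(5*1.683517/2) / (5*sin(1.683517/2))| = 0.2349

0.2349


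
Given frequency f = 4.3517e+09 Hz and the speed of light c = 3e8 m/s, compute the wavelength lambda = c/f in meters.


lambda = c / f = 3.0000e+08 / 4.3517e+09 = 0.06894 m

0.06894 m


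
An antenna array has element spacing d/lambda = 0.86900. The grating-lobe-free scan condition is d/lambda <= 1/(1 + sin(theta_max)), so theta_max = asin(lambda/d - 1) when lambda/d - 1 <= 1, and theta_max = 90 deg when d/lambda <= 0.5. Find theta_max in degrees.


lambda/d - 1 = 1/0.86900 - 1 = 0.1507480
theta_max = asin(0.1507480) = 8.670 deg

8.670 deg


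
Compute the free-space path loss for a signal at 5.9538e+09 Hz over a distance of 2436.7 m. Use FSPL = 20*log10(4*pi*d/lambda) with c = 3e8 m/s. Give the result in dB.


lambda = c / f = 3.0000e+08 / 5.9538e+09 = 0.05038799 m
FSPL = 20 * log10(4*pi*2436.7/0.05038799) = 115.7 dB

115.7 dB


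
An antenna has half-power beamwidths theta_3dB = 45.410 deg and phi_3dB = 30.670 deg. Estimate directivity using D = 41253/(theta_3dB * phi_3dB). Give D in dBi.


D_linear = 41253 / (45.410 * 30.670) = 29.62035
D_dBi = 10 * log10(29.62035) = 14.72 dBi

14.72 dBi


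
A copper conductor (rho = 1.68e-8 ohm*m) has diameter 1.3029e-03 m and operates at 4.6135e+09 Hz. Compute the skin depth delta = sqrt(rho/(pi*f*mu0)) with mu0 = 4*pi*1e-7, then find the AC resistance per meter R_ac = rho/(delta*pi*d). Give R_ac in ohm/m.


delta = sqrt(1.68e-8 / (pi * 4.6135e+09 * 4*pi*1e-7)) = 9.604163e-07 m
R_ac = 1.68e-8 / (9.604163e-07 * pi * 1.3029e-03) = 4.274 ohm/m

4.274 ohm/m


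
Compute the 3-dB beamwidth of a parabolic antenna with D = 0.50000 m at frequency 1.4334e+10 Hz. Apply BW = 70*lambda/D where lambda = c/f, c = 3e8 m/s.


lambda = c / f = 3.0000e+08 / 1.4334e+10 = 0.02092926 m
BW = 70 * 0.02092926 / 0.50000 = 2.930 deg

2.930 deg


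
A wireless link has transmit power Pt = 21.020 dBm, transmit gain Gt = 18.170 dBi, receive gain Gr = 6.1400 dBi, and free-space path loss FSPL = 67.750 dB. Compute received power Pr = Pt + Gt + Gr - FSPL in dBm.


Pr = 21.020 + 18.170 + 6.1400 - 67.750 = -22.42 dBm

-22.42 dBm


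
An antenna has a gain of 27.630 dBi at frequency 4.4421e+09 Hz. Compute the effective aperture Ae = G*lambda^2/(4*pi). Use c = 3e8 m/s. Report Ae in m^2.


lambda = c / f = 3.0000e+08 / 4.4421e+09 = 0.06753563 m
G_linear = 10^(27.630/10) = 579.4287
Ae = G_linear * lambda^2 / (4*pi) = 579.4287 * 0.06753563^2 / (4*pi) = 0.2103 m^2

0.2103 m^2


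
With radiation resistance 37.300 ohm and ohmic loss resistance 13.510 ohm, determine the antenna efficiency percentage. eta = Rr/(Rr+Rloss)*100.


eta = 37.300 / (37.300 + 13.510) * 100 = 73.41%

73.41%


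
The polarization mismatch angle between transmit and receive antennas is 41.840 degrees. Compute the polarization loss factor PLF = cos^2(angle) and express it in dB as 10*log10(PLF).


PLF_linear = cos^2(41.840 deg) = 0.5550406
PLF_dB = 10 * log10(0.5550406) = -2.557 dB

-2.557 dB


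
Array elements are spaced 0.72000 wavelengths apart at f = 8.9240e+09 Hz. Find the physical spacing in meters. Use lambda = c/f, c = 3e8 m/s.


lambda = c / f = 3.0000e+08 / 8.9240e+09 = 0.03361721 m
d = 0.72000 * 0.03361721 = 0.02420 m

0.02420 m


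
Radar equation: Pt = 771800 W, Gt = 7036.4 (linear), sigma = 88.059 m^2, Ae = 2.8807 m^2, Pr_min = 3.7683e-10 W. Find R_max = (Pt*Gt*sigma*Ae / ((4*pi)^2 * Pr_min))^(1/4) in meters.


R^4 = 771800*7036.4*88.059*2.8807 / ((4*pi)^2 * 3.7683e-10) = 2.315058e+19
R_max = 2.315058e+19^0.25 = 69365 m

69365 m


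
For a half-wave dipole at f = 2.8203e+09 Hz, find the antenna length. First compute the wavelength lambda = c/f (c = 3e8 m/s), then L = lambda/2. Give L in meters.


lambda = c / f = 3.0000e+08 / 2.8203e+09 = 0.1063717 m
L = lambda / 2 = 0.1063717 / 2 = 0.05319 m

0.05319 m


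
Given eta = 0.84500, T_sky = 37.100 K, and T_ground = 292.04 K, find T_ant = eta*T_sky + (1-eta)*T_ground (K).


T_ant = 0.84500 * 37.100 + (1 - 0.84500) * 292.04 = 76.62 K

76.62 K


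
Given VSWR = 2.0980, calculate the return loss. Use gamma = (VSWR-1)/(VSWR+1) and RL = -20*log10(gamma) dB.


gamma = (2.0980 - 1) / (2.0980 + 1) = 0.3544222
RL = -20 * log10(0.3544222) = 9.010 dB

9.010 dB


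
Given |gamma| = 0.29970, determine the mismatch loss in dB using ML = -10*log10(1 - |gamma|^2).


ML = -10 * log10(1 - 0.29970^2) = -10 * log10(0.91017991) = 0.4087 dB

0.4087 dB


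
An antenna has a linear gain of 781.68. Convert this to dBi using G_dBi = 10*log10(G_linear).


G_dBi = 10 * log10(781.68) = 28.93 dBi

28.93 dBi


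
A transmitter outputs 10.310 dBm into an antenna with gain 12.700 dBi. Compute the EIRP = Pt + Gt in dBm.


EIRP = Pt + Gt = 10.310 + 12.700 = 23.01 dBm

23.01 dBm


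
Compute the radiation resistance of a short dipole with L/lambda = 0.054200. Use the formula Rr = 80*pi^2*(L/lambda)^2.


Rr = 80 * pi^2 * (0.054200)^2 = 80 * 9.869604 * 2.937640e-03 = 2.319 ohm

2.319 ohm


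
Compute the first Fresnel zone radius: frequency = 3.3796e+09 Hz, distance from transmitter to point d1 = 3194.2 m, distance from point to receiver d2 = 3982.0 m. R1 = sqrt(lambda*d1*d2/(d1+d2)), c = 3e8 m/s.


lambda = c / f = 3.0000e+08 / 3.3796e+09 = 0.08876790 m
R1 = sqrt(0.08876790 * 3194.2 * 3982.0 / (3194.2 + 3982.0)) = 12.54 m

12.54 m


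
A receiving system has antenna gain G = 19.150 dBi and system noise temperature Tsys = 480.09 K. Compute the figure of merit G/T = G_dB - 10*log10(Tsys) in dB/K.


G/T = 19.150 - 10*log10(480.09) = 19.150 - 26.81323 = -7.663 dB/K

-7.663 dB/K


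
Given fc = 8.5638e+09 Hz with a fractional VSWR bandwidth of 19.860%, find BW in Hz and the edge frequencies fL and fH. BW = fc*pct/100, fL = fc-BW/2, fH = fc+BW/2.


BW = 8.5638e+09 * 19.860/100 = 1.700771e+09 Hz
fL = 8.5638e+09 - 1.700771e+09/2 = 7.713e+09 Hz
fH = 8.5638e+09 + 1.700771e+09/2 = 9.414e+09 Hz

BW=1.701e+09 Hz, fL=7.713e+09 Hz, fH=9.414e+09 Hz


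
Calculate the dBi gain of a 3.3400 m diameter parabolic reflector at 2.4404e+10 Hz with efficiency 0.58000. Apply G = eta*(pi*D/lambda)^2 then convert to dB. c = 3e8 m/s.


lambda = c / f = 3.0000e+08 / 2.4404e+10 = 0.01229307 m
G_linear = 0.58000 * (pi * 3.3400 / 0.01229307)^2 = 422571.3
G_dBi = 10 * log10(422571.3) = 56.26 dBi

56.26 dBi


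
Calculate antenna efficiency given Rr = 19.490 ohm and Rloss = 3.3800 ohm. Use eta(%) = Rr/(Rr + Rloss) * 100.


eta = 19.490 / (19.490 + 3.3800) * 100 = 85.22%

85.22%


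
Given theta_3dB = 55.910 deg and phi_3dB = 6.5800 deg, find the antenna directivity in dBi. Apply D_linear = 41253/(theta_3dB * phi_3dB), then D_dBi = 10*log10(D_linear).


D_linear = 41253 / (55.910 * 6.5800) = 112.1347
D_dBi = 10 * log10(112.1347) = 20.50 dBi

20.50 dBi


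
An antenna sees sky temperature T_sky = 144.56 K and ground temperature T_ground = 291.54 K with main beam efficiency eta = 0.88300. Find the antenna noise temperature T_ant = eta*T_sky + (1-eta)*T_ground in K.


T_ant = 0.88300 * 144.56 + (1 - 0.88300) * 291.54 = 161.8 K

161.8 K


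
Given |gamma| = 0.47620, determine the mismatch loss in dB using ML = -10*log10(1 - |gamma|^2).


ML = -10 * log10(1 - 0.47620^2) = -10 * log10(0.77323356) = 1.117 dB

1.117 dB


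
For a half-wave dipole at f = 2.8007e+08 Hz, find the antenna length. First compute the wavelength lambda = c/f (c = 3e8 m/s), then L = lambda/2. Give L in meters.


lambda = c / f = 3.0000e+08 / 2.8007e+08 = 1.071161 m
L = lambda / 2 = 1.071161 / 2 = 0.5356 m

0.5356 m


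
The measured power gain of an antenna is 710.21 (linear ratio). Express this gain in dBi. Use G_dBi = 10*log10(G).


G_dBi = 10 * log10(710.21) = 28.51 dBi

28.51 dBi


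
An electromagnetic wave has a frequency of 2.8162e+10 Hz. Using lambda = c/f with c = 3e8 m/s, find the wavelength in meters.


lambda = c / f = 3.0000e+08 / 2.8162e+10 = 0.01065 m

0.01065 m


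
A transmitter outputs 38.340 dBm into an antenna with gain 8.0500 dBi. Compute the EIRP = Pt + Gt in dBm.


EIRP = Pt + Gt = 38.340 + 8.0500 = 46.39 dBm

46.39 dBm


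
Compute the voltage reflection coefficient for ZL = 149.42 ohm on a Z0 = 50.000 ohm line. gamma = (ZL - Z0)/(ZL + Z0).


gamma = (149.42 - 50.000) / (149.42 + 50.000) = 0.4985

0.4985


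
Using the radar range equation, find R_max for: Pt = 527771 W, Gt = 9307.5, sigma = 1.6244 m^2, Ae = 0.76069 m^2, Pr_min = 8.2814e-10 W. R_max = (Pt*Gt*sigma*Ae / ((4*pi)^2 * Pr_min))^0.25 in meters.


R^4 = 527771*9307.5*1.6244*0.76069 / ((4*pi)^2 * 8.2814e-10) = 4.641472e+16
R_max = 4.641472e+16^0.25 = 14678 m

14678 m


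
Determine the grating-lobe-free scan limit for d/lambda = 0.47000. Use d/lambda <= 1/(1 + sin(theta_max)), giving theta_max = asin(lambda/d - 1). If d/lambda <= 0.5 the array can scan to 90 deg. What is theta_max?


lambda/d - 1 = 1/0.47000 - 1 = 1.127660 >= 1
d/lambda <= 0.5, so the array can scan to endfire without grating lobes: theta_max = 90 deg

90 deg


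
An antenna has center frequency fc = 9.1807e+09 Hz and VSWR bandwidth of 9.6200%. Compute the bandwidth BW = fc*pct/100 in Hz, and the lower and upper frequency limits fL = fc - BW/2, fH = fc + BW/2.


BW = 9.1807e+09 * 9.6200/100 = 8.831833e+08 Hz
fL = 9.1807e+09 - 8.831833e+08/2 = 8.739e+09 Hz
fH = 9.1807e+09 + 8.831833e+08/2 = 9.622e+09 Hz

BW=8.832e+08 Hz, fL=8.739e+09 Hz, fH=9.622e+09 Hz


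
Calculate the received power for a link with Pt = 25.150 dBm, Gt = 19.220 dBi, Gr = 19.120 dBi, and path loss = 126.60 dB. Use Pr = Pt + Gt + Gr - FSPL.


Pr = 25.150 + 19.220 + 19.120 - 126.60 = -63.11 dBm

-63.11 dBm


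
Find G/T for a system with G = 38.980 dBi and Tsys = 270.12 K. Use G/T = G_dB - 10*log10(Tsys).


G/T = 38.980 - 10*log10(270.12) = 38.980 - 24.31557 = 14.66 dB/K

14.66 dB/K


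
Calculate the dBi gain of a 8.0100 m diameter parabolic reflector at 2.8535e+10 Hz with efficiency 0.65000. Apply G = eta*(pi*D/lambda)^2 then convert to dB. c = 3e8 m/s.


lambda = c / f = 3.0000e+08 / 2.8535e+10 = 0.01051340 m
G_linear = 0.65000 * (pi * 8.0100 / 0.01051340)^2 = 3.723846e+06
G_dBi = 10 * log10(3.723846e+06) = 65.71 dBi

65.71 dBi


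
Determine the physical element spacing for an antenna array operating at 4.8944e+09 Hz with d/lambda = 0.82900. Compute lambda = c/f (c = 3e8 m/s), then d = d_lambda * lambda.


lambda = c / f = 3.0000e+08 / 4.8944e+09 = 0.06129454 m
d = 0.82900 * 0.06129454 = 0.05081 m

0.05081 m


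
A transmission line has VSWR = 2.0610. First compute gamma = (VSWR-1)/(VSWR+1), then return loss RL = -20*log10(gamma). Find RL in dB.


gamma = (2.0610 - 1) / (2.0610 + 1) = 0.3466188
RL = -20 * log10(0.3466188) = 9.203 dB

9.203 dB


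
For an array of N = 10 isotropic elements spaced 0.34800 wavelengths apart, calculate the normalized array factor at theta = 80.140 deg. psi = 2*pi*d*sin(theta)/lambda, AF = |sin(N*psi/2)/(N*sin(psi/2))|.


psi = 2*pi*0.34800*sin(80.140 deg) = 2.154251 rad
AF = |sin(10*2.154251/2) / (10*sin(2.154251/2))| = 0.1107

0.1107


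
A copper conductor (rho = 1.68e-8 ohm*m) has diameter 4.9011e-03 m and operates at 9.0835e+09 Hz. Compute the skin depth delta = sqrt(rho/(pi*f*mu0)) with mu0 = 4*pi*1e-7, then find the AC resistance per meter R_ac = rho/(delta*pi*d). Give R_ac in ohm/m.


delta = sqrt(1.68e-8 / (pi * 9.0835e+09 * 4*pi*1e-7)) = 6.844601e-07 m
R_ac = 1.68e-8 / (6.844601e-07 * pi * 4.9011e-03) = 1.594 ohm/m

1.594 ohm/m


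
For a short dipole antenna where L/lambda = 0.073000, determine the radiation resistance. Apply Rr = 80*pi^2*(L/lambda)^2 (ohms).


Rr = 80 * pi^2 * (0.073000)^2 = 80 * 9.869604 * 5.329000e-03 = 4.208 ohm

4.208 ohm


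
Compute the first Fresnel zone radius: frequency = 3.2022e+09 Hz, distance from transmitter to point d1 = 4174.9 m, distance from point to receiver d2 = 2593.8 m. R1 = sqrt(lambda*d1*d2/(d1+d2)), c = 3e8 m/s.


lambda = c / f = 3.0000e+08 / 3.2022e+09 = 0.09368559 m
R1 = sqrt(0.09368559 * 4174.9 * 2593.8 / (4174.9 + 2593.8)) = 12.24 m

12.24 m


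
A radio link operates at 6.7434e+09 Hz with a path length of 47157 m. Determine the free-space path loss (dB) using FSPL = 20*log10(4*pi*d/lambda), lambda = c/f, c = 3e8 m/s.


lambda = c / f = 3.0000e+08 / 6.7434e+09 = 0.04448794 m
FSPL = 20 * log10(4*pi*47157/0.04448794) = 142.5 dB

142.5 dB


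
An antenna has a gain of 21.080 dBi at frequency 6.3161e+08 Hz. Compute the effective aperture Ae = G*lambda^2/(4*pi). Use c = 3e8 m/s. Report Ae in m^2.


lambda = c / f = 3.0000e+08 / 6.3161e+08 = 0.4749766 m
G_linear = 10^(21.080/10) = 128.2331
Ae = G_linear * lambda^2 / (4*pi) = 128.2331 * 0.4749766^2 / (4*pi) = 2.302 m^2

2.302 m^2


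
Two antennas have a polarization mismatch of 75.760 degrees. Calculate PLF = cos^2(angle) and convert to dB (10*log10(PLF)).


PLF_linear = cos^2(75.760 deg) = 0.06050819
PLF_dB = 10 * log10(0.06050819) = -12.18 dB

-12.18 dB


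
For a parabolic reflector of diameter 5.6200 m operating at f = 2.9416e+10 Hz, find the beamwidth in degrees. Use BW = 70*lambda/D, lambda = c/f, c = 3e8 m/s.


lambda = c / f = 3.0000e+08 / 2.9416e+10 = 0.01019853 m
BW = 70 * 0.01019853 / 5.6200 = 0.1270 deg

0.1270 deg


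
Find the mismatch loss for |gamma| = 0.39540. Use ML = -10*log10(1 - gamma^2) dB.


ML = -10 * log10(1 - 0.39540^2) = -10 * log10(0.84365884) = 0.7383 dB

0.7383 dB


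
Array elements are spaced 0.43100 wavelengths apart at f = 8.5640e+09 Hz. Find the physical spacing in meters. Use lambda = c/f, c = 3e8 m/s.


lambda = c / f = 3.0000e+08 / 8.5640e+09 = 0.03503036 m
d = 0.43100 * 0.03503036 = 0.01510 m

0.01510 m


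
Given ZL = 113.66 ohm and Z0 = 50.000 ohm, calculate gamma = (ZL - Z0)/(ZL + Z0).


gamma = (113.66 - 50.000) / (113.66 + 50.000) = 0.3890

0.3890


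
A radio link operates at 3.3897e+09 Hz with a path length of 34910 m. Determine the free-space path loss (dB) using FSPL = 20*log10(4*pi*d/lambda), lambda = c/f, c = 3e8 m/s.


lambda = c / f = 3.0000e+08 / 3.3897e+09 = 0.08850341 m
FSPL = 20 * log10(4*pi*34910/0.08850341) = 133.9 dB

133.9 dB


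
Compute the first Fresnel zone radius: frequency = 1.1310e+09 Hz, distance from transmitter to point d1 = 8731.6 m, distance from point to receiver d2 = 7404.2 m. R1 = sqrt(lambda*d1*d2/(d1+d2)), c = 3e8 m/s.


lambda = c / f = 3.0000e+08 / 1.1310e+09 = 0.2652520 m
R1 = sqrt(0.2652520 * 8731.6 * 7404.2 / (8731.6 + 7404.2)) = 32.60 m

32.60 m


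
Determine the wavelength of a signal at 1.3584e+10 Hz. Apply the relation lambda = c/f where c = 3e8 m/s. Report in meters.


lambda = c / f = 3.0000e+08 / 1.3584e+10 = 0.02208 m

0.02208 m


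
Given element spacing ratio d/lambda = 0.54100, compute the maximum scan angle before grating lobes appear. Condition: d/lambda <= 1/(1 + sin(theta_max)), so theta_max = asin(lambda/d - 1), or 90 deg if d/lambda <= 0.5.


lambda/d - 1 = 1/0.54100 - 1 = 0.8484288
theta_max = asin(0.8484288) = 58.04 deg

58.04 deg


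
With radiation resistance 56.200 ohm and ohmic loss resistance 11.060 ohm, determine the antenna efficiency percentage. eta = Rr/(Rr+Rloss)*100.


eta = 56.200 / (56.200 + 11.060) * 100 = 83.56%

83.56%


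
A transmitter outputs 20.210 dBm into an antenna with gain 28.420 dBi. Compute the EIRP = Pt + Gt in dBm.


EIRP = Pt + Gt = 20.210 + 28.420 = 48.63 dBm

48.63 dBm


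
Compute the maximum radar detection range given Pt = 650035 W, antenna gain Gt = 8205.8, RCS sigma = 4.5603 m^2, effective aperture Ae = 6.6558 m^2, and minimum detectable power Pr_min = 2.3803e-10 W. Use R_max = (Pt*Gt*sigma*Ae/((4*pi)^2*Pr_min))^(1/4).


R^4 = 650035*8205.8*4.5603*6.6558 / ((4*pi)^2 * 2.3803e-10) = 4.307248e+18
R_max = 4.307248e+18^0.25 = 45556 m

45556 m


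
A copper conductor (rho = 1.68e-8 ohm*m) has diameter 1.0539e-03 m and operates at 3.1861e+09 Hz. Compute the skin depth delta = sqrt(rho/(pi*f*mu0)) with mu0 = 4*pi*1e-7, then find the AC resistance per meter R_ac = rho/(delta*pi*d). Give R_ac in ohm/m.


delta = sqrt(1.68e-8 / (pi * 3.1861e+09 * 4*pi*1e-7)) = 1.155700e-06 m
R_ac = 1.68e-8 / (1.155700e-06 * pi * 1.0539e-03) = 4.391 ohm/m

4.391 ohm/m


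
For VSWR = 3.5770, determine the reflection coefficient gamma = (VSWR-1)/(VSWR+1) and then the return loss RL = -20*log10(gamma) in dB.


gamma = (3.5770 - 1) / (3.5770 + 1) = 0.5630326
RL = -20 * log10(0.5630326) = 4.989 dB

4.989 dB


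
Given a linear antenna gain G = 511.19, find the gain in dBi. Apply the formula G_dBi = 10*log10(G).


G_dBi = 10 * log10(511.19) = 27.09 dBi

27.09 dBi


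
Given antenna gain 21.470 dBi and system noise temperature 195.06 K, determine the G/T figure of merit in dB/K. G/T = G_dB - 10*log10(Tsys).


G/T = 21.470 - 10*log10(195.06) = 21.470 - 22.90168 = -1.432 dB/K

-1.432 dB/K


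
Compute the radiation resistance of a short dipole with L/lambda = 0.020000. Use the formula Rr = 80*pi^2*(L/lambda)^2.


Rr = 80 * pi^2 * (0.020000)^2 = 80 * 9.869604 * 4.000000e-04 = 0.3158 ohm

0.3158 ohm


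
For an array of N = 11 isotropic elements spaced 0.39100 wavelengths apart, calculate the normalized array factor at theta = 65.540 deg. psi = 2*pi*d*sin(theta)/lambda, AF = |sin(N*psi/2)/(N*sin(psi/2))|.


psi = 2*pi*0.39100*sin(65.540 deg) = 2.236236 rad
AF = |sin(11*2.236236/2) / (11*sin(2.236236/2))| = 0.02668

0.02668


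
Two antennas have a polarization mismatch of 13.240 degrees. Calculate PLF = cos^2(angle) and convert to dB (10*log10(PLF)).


PLF_linear = cos^2(13.240 deg) = 0.9475450
PLF_dB = 10 * log10(0.9475450) = -0.2340 dB

-0.2340 dB


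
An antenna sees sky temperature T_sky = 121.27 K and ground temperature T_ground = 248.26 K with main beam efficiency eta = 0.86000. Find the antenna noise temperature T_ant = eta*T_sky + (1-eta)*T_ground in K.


T_ant = 0.86000 * 121.27 + (1 - 0.86000) * 248.26 = 139.0 K

139.0 K


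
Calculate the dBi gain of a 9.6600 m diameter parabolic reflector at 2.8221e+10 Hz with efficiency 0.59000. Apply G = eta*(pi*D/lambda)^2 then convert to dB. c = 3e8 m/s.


lambda = c / f = 3.0000e+08 / 2.8221e+10 = 0.01063038 m
G_linear = 0.59000 * (pi * 9.6600 / 0.01063038)^2 = 4.808487e+06
G_dBi = 10 * log10(4.808487e+06) = 66.82 dBi

66.82 dBi


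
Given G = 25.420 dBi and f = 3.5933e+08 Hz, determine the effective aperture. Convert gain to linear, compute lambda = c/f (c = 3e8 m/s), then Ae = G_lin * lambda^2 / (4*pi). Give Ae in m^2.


lambda = c / f = 3.0000e+08 / 3.5933e+08 = 0.8348872 m
G_linear = 10^(25.420/10) = 348.3373
Ae = G_linear * lambda^2 / (4*pi) = 348.3373 * 0.8348872^2 / (4*pi) = 19.32 m^2

19.32 m^2


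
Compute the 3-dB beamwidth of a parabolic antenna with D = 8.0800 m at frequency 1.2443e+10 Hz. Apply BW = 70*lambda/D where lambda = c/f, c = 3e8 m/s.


lambda = c / f = 3.0000e+08 / 1.2443e+10 = 0.02410994 m
BW = 70 * 0.02410994 / 8.0800 = 0.2089 deg

0.2089 deg


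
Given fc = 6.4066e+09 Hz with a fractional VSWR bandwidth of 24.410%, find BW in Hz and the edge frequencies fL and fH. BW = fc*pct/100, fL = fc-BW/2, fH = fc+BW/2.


BW = 6.4066e+09 * 24.410/100 = 1.563851e+09 Hz
fL = 6.4066e+09 - 1.563851e+09/2 = 5.625e+09 Hz
fH = 6.4066e+09 + 1.563851e+09/2 = 7.189e+09 Hz

BW=1.564e+09 Hz, fL=5.625e+09 Hz, fH=7.189e+09 Hz


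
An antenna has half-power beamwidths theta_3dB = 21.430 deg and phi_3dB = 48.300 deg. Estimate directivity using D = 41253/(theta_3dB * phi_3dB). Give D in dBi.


D_linear = 41253 / (21.430 * 48.300) = 39.85531
D_dBi = 10 * log10(39.85531) = 16.00 dBi

16.00 dBi


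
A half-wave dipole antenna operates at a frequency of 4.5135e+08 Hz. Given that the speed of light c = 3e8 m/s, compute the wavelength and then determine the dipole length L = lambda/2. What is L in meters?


lambda = c / f = 3.0000e+08 / 4.5135e+08 = 0.6646726 m
L = lambda / 2 = 0.6646726 / 2 = 0.3323 m

0.3323 m


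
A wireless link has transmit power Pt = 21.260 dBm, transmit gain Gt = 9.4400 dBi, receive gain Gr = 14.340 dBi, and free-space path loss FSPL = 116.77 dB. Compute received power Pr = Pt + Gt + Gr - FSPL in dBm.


Pr = 21.260 + 9.4400 + 14.340 - 116.77 = -71.73 dBm

-71.73 dBm


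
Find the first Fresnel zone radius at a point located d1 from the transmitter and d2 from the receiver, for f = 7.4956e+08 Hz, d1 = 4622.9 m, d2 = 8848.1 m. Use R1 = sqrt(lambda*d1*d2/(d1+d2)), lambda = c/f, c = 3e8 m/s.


lambda = c / f = 3.0000e+08 / 7.4956e+08 = 0.4002348 m
R1 = sqrt(0.4002348 * 4622.9 * 8848.1 / (4622.9 + 8848.1)) = 34.86 m

34.86 m


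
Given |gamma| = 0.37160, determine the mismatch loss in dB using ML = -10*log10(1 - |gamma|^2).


ML = -10 * log10(1 - 0.37160^2) = -10 * log10(0.86191344) = 0.6454 dB

0.6454 dB


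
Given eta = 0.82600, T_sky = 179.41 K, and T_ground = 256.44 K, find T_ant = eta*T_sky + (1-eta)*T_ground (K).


T_ant = 0.82600 * 179.41 + (1 - 0.82600) * 256.44 = 192.8 K

192.8 K


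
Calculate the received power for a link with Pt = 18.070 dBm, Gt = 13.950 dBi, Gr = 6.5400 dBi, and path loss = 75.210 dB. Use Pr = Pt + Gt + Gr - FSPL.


Pr = 18.070 + 13.950 + 6.5400 - 75.210 = -36.65 dBm

-36.65 dBm


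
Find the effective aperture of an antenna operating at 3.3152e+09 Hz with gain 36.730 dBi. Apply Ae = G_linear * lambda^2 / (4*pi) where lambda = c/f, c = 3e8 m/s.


lambda = c / f = 3.0000e+08 / 3.3152e+09 = 0.09049228 m
G_linear = 10^(36.730/10) = 4709.773
Ae = G_linear * lambda^2 / (4*pi) = 4709.773 * 0.09049228^2 / (4*pi) = 3.069 m^2

3.069 m^2


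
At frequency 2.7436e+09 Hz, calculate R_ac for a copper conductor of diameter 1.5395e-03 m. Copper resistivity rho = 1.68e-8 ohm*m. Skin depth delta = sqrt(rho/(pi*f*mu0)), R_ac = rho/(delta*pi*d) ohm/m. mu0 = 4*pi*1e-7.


delta = sqrt(1.68e-8 / (pi * 2.7436e+09 * 4*pi*1e-7)) = 1.245416e-06 m
R_ac = 1.68e-8 / (1.245416e-06 * pi * 1.5395e-03) = 2.789 ohm/m

2.789 ohm/m


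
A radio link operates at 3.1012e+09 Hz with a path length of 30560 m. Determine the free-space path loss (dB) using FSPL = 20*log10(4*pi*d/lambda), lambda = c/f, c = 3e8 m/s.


lambda = c / f = 3.0000e+08 / 3.1012e+09 = 0.09673675 m
FSPL = 20 * log10(4*pi*30560/0.09673675) = 132.0 dB

132.0 dB


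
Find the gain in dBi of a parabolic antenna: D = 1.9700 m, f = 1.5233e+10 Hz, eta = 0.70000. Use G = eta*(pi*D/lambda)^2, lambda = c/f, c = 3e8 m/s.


lambda = c / f = 3.0000e+08 / 1.5233e+10 = 0.01969409 m
G_linear = 0.70000 * (pi * 1.9700 / 0.01969409)^2 = 69128.70
G_dBi = 10 * log10(69128.70) = 48.40 dBi

48.40 dBi


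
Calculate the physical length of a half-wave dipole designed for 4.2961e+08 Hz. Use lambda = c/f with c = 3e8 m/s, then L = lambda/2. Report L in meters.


lambda = c / f = 3.0000e+08 / 4.2961e+08 = 0.6983078 m
L = lambda / 2 = 0.6983078 / 2 = 0.3492 m

0.3492 m


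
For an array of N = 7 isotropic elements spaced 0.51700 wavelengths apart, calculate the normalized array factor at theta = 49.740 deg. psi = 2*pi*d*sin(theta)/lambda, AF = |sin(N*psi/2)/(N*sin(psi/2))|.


psi = 2*pi*0.51700*sin(49.740 deg) = 2.478923 rad
AF = |sin(7*2.478923/2) / (7*sin(2.478923/2))| = 0.1028

0.1028


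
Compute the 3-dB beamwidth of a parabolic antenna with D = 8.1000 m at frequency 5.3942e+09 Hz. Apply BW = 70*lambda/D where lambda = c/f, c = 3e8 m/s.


lambda = c / f = 3.0000e+08 / 5.3942e+09 = 0.05561529 m
BW = 70 * 0.05561529 / 8.1000 = 0.4806 deg

0.4806 deg


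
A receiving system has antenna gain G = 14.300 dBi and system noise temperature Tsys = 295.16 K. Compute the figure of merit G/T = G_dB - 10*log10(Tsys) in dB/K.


G/T = 14.300 - 10*log10(295.16) = 14.300 - 24.70058 = -10.40 dB/K

-10.40 dB/K


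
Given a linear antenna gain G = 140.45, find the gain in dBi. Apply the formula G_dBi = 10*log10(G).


G_dBi = 10 * log10(140.45) = 21.48 dBi

21.48 dBi


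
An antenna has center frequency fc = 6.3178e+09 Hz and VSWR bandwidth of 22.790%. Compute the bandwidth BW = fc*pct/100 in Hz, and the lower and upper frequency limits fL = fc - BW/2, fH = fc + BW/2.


BW = 6.3178e+09 * 22.790/100 = 1.439827e+09 Hz
fL = 6.3178e+09 - 1.439827e+09/2 = 5.598e+09 Hz
fH = 6.3178e+09 + 1.439827e+09/2 = 7.038e+09 Hz

BW=1.440e+09 Hz, fL=5.598e+09 Hz, fH=7.038e+09 Hz


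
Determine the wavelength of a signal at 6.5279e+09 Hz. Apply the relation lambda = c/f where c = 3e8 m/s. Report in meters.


lambda = c / f = 3.0000e+08 / 6.5279e+09 = 0.04596 m

0.04596 m


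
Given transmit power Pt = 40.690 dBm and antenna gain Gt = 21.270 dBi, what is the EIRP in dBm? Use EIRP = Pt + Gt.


EIRP = Pt + Gt = 40.690 + 21.270 = 61.96 dBm

61.96 dBm


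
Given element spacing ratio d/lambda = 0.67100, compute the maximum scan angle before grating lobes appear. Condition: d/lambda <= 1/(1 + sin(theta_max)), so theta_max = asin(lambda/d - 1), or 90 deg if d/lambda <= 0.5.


lambda/d - 1 = 1/0.67100 - 1 = 0.4903130
theta_max = asin(0.4903130) = 29.36 deg

29.36 deg


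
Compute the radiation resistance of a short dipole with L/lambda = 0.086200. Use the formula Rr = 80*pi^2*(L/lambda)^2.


Rr = 80 * pi^2 * (0.086200)^2 = 80 * 9.869604 * 7.430440e-03 = 5.867 ohm

5.867 ohm


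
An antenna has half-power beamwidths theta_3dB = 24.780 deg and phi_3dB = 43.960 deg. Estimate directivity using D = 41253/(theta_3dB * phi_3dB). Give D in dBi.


D_linear = 41253 / (24.780 * 43.960) = 37.87011
D_dBi = 10 * log10(37.87011) = 15.78 dBi

15.78 dBi


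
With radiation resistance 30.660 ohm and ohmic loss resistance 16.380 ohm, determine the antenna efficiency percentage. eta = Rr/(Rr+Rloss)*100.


eta = 30.660 / (30.660 + 16.380) * 100 = 65.18%

65.18%


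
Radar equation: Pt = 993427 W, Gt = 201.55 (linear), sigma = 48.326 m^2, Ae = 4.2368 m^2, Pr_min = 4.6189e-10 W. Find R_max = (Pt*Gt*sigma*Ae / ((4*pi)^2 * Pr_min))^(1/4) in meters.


R^4 = 993427*201.55*48.326*4.2368 / ((4*pi)^2 * 4.6189e-10) = 5.620556e+17
R_max = 5.620556e+17^0.25 = 27381 m

27381 m


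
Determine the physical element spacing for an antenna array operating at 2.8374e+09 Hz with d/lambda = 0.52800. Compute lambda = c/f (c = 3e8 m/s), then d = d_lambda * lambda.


lambda = c / f = 3.0000e+08 / 2.8374e+09 = 0.1057306 m
d = 0.52800 * 0.1057306 = 0.05583 m

0.05583 m


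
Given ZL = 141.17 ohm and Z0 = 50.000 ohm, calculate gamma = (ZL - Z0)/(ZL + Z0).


gamma = (141.17 - 50.000) / (141.17 + 50.000) = 0.4769

0.4769


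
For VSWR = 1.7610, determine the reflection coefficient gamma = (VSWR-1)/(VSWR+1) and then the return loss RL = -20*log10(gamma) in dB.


gamma = (1.7610 - 1) / (1.7610 + 1) = 0.2756248
RL = -20 * log10(0.2756248) = 11.19 dB

11.19 dB


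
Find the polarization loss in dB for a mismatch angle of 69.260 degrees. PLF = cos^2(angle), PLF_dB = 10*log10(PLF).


PLF_linear = cos^2(69.260 deg) = 0.1254065
PLF_dB = 10 * log10(0.1254065) = -9.017 dB

-9.017 dB


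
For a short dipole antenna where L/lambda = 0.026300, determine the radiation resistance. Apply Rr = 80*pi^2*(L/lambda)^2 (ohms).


Rr = 80 * pi^2 * (0.026300)^2 = 80 * 9.869604 * 6.916900e-04 = 0.5461 ohm

0.5461 ohm


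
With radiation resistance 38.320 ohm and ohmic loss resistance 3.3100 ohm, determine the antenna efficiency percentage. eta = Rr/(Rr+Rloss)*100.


eta = 38.320 / (38.320 + 3.3100) * 100 = 92.05%

92.05%


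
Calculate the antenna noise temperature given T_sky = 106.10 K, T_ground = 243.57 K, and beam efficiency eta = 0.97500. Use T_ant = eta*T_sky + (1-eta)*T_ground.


T_ant = 0.97500 * 106.10 + (1 - 0.97500) * 243.57 = 109.5 K

109.5 K


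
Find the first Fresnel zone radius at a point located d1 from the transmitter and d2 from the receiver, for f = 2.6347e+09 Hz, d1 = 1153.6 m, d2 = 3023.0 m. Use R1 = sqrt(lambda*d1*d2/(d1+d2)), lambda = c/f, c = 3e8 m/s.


lambda = c / f = 3.0000e+08 / 2.6347e+09 = 0.1138650 m
R1 = sqrt(0.1138650 * 1153.6 * 3023.0 / (1153.6 + 3023.0)) = 9.751 m

9.751 m


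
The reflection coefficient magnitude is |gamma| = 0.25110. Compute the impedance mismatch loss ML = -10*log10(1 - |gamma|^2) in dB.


ML = -10 * log10(1 - 0.25110^2) = -10 * log10(0.93694879) = 0.2828 dB

0.2828 dB


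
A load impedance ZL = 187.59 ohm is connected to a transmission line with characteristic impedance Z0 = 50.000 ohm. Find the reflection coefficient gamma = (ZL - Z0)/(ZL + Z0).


gamma = (187.59 - 50.000) / (187.59 + 50.000) = 0.5791

0.5791


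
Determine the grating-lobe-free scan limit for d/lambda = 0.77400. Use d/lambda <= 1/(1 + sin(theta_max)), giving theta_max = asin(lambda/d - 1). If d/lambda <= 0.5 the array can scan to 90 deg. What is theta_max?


lambda/d - 1 = 1/0.77400 - 1 = 0.2919897
theta_max = asin(0.2919897) = 16.98 deg

16.98 deg


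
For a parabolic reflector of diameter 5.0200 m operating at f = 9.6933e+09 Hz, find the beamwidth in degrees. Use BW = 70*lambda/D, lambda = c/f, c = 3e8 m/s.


lambda = c / f = 3.0000e+08 / 9.6933e+09 = 0.03094921 m
BW = 70 * 0.03094921 / 5.0200 = 0.4316 deg

0.4316 deg


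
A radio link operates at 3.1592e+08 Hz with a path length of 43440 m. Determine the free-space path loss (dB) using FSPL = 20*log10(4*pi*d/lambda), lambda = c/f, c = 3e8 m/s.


lambda = c / f = 3.0000e+08 / 3.1592e+08 = 0.9496075 m
FSPL = 20 * log10(4*pi*43440/0.9496075) = 115.2 dB

115.2 dB


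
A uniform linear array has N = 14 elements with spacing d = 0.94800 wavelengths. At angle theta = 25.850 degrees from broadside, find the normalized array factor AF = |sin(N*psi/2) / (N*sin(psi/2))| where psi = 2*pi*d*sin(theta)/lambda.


psi = 2*pi*0.94800*sin(25.850 deg) = 2.597115 rad
AF = |sin(14*2.597115/2) / (14*sin(2.597115/2))| = 0.04604

0.04604


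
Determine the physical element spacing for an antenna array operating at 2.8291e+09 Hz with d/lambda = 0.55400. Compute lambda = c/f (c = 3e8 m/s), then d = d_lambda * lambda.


lambda = c / f = 3.0000e+08 / 2.8291e+09 = 0.1060408 m
d = 0.55400 * 0.1060408 = 0.05875 m

0.05875 m


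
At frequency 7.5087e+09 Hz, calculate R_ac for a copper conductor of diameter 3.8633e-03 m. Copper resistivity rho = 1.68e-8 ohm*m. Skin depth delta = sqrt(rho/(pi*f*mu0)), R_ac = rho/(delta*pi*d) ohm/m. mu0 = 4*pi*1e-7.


delta = sqrt(1.68e-8 / (pi * 7.5087e+09 * 4*pi*1e-7)) = 7.528222e-07 m
R_ac = 1.68e-8 / (7.528222e-07 * pi * 3.8633e-03) = 1.839 ohm/m

1.839 ohm/m


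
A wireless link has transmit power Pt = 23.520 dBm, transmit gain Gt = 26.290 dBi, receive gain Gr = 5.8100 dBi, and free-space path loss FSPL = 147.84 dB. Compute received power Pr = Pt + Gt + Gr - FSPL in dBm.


Pr = 23.520 + 26.290 + 5.8100 - 147.84 = -92.22 dBm

-92.22 dBm


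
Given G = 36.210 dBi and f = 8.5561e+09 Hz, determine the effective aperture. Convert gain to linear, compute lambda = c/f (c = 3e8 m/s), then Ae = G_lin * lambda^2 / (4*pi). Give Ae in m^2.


lambda = c / f = 3.0000e+08 / 8.5561e+09 = 0.03506270 m
G_linear = 10^(36.210/10) = 4178.304
Ae = G_linear * lambda^2 / (4*pi) = 4178.304 * 0.03506270^2 / (4*pi) = 0.4088 m^2

0.4088 m^2


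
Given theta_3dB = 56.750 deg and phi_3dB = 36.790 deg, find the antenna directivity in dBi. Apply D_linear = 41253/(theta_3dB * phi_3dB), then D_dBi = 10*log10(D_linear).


D_linear = 41253 / (56.750 * 36.790) = 19.75877
D_dBi = 10 * log10(19.75877) = 12.96 dBi

12.96 dBi


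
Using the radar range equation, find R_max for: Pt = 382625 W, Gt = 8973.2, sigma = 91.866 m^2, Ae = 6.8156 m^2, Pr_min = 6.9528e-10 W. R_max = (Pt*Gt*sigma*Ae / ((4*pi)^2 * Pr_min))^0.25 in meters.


R^4 = 382625*8973.2*91.866*6.8156 / ((4*pi)^2 * 6.9528e-10) = 1.957943e+19
R_max = 1.957943e+19^0.25 = 66520 m

66520 m


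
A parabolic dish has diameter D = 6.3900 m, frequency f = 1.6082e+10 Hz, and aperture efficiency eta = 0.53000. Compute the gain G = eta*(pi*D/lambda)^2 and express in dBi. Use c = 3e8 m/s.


lambda = c / f = 3.0000e+08 / 1.6082e+10 = 0.01865440 m
G_linear = 0.53000 * (pi * 6.3900 / 0.01865440)^2 = 613782.9
G_dBi = 10 * log10(613782.9) = 57.88 dBi

57.88 dBi


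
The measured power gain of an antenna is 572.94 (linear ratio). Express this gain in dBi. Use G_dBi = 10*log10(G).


G_dBi = 10 * log10(572.94) = 27.58 dBi

27.58 dBi


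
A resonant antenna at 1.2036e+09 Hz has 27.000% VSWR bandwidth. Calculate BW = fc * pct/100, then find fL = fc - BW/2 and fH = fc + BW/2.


BW = 1.2036e+09 * 27.000/100 = 3.249720e+08 Hz
fL = 1.2036e+09 - 3.249720e+08/2 = 1.041e+09 Hz
fH = 1.2036e+09 + 3.249720e+08/2 = 1.366e+09 Hz

BW=3.250e+08 Hz, fL=1.041e+09 Hz, fH=1.366e+09 Hz


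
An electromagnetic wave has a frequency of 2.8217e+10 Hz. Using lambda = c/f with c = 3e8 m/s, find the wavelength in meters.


lambda = c / f = 3.0000e+08 / 2.8217e+10 = 0.01063 m

0.01063 m


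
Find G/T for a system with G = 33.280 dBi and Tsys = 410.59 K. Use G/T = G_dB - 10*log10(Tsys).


G/T = 33.280 - 10*log10(410.59) = 33.280 - 26.13408 = 7.146 dB/K

7.146 dB/K


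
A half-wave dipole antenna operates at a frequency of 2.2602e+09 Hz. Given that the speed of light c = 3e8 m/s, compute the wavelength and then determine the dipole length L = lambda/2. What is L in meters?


lambda = c / f = 3.0000e+08 / 2.2602e+09 = 0.1327316 m
L = lambda / 2 = 0.1327316 / 2 = 0.06637 m

0.06637 m


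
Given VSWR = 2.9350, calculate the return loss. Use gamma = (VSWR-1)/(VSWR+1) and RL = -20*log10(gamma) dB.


gamma = (2.9350 - 1) / (2.9350 + 1) = 0.4917408
RL = -20 * log10(0.4917408) = 6.165 dB

6.165 dB


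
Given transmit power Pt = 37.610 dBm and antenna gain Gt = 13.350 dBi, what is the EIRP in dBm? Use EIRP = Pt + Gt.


EIRP = Pt + Gt = 37.610 + 13.350 = 50.96 dBm

50.96 dBm


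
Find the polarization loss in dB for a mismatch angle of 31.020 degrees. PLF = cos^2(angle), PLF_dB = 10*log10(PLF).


PLF_linear = cos^2(31.020 deg) = 0.7344275
PLF_dB = 10 * log10(0.7344275) = -1.341 dB

-1.341 dB


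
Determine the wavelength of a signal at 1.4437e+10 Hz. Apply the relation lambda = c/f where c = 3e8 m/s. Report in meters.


lambda = c / f = 3.0000e+08 / 1.4437e+10 = 0.02078 m

0.02078 m


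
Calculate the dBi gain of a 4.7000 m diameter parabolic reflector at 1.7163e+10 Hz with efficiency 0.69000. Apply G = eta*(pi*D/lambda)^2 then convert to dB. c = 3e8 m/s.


lambda = c / f = 3.0000e+08 / 1.7163e+10 = 0.01747946 m
G_linear = 0.69000 * (pi * 4.7000 / 0.01747946)^2 = 492366.5
G_dBi = 10 * log10(492366.5) = 56.92 dBi

56.92 dBi


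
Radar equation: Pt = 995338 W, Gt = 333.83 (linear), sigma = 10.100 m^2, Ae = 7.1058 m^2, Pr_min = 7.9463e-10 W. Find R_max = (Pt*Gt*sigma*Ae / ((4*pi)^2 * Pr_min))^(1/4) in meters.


R^4 = 995338*333.83*10.100*7.1058 / ((4*pi)^2 * 7.9463e-10) = 1.900403e+17
R_max = 1.900403e+17^0.25 = 20879 m

20879 m


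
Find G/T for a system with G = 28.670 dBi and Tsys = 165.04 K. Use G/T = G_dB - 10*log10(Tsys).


G/T = 28.670 - 10*log10(165.04) = 28.670 - 22.17589 = 6.494 dB/K

6.494 dB/K


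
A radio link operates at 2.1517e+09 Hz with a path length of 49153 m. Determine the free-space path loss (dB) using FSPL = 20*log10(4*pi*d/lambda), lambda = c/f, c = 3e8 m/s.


lambda = c / f = 3.0000e+08 / 2.1517e+09 = 0.1394246 m
FSPL = 20 * log10(4*pi*49153/0.1394246) = 132.9 dB

132.9 dB


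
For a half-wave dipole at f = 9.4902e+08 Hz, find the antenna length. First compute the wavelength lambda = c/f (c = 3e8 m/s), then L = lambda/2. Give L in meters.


lambda = c / f = 3.0000e+08 / 9.4902e+08 = 0.3161156 m
L = lambda / 2 = 0.3161156 / 2 = 0.1581 m

0.1581 m
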